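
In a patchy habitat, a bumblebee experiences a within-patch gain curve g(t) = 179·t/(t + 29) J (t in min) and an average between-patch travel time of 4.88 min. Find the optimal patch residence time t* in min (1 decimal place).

Optimal t* satisfies g'(t*) = g(t*)/(T + t*).
g'(t) = 179·29/(t + 29)². Setting 179·29/(t+29)² = 179t/[(t+29)(4.88+t)] gives 29(4.88+t) = t(t+29), so t² = 29×4.88 = 141.5.
t* = √141.5 = 11.9 min.

11.9 min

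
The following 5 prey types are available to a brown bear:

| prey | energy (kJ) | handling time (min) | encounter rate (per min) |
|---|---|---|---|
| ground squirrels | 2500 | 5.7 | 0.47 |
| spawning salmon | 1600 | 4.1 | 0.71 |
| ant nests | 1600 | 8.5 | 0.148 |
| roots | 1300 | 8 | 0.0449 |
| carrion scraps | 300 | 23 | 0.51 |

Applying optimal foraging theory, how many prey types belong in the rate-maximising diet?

E/h in descending order: ground squirrels 439, spawning salmon 390, ant nests 188, roots 162, carrion scraps 13 kJ/min. The optimal diet is the largest prefix of this list for which every included type satisfies E_i/h_i > R on the types above it.
Rate on top 1: 319.4. spawning salmon: 390 > 319.4 → include.
Rate on top 2: 350.7. ant nests: 188 < 350.7 → exclude; stop.
Optimal diet: ground squirrels, spawning salmon — 2 of 5 types.

2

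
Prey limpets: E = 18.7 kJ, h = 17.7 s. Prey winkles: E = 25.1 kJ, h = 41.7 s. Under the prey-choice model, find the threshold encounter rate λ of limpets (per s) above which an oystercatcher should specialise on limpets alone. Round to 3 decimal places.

0.075 per s

The zero-one rule: include winkles iff E₂/h₂ > λE₁/(1+λh₁). Equality gives the switch point.
λE₁h₂ = E₂ + λE₂h₁ ⇒ λ = E₂/(E₁h₂ − E₂h₁) = 25.1/(779.8 − 444.3) = 0.07481 per s.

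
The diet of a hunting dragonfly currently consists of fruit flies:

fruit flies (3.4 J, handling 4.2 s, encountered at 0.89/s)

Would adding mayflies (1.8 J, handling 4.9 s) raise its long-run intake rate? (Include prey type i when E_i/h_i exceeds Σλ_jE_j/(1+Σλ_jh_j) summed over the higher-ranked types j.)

Current rate: (0.89×3.4)/(1 + 0.89×4.2) = 0.6387 J/s.
Profitability of mayflies: 1.8/4.9 = 0.3673 J/s.
0.3673 < 0.6387, so adding mayflies would lower the average — exclude it.

No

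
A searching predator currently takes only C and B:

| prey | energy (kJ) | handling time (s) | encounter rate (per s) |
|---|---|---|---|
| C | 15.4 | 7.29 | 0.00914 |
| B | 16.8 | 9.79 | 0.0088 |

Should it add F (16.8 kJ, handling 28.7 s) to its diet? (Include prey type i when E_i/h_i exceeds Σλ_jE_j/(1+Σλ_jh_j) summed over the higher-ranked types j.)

Yes

Current rate: (0.00914×15.4 + 0.0088×16.8)/(1 + 0.00914×7.29 + 0.0088×9.79) = 0.2503 kJ/s.
Profitability of F: 16.8/28.7 = 0.5854 kJ/s.
0.5854 > 0.2503, so adding F raises the average — include it.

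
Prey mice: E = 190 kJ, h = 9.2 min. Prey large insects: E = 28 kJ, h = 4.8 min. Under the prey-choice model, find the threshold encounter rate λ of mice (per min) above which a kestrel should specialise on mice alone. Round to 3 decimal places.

Drop large insects once their profitability E₂/h₂ falls below the rate achievable on mice alone: E₂/h₂ = λE₁/(1 + λh₁).
Solve for λ: λE₁h₂ = E₂(1 + λh₁) → λ(E₁h₂ − E₂h₁) = E₂ → λ = E₂/(E₁h₂ − E₂h₁).
λ = 28/(190×4.8 − 28×9.2) = 28/654.4 = 0.04279 per min.

0.043 per min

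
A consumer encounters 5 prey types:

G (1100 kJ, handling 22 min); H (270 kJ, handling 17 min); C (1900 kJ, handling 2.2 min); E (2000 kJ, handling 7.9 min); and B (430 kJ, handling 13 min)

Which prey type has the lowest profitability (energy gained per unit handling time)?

H

Profitability E/h (kJ/min): G = 1100/22 = 50, H = 270/17 = 15.9, C = 1900/2.2 = 864, E = 2000/7.9 = 253, B = 430/13 = 33.1.
Ranked: C > E > G > B > H.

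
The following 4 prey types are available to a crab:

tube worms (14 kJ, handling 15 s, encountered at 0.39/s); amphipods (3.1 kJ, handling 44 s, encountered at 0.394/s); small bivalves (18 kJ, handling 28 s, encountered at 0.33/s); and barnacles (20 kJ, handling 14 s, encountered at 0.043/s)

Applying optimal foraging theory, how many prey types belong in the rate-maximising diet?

2

Rank by E/h (kJ/s): barnacles 1.43, tube worms 0.933, small bivalves 0.643, amphipods 0.0705. Include each in turn until the next type's E/h falls below the running intake rate.
Rate on top 1: 0.5368. tube worms: 0.933 > 0.5368 → include.
Rate on top 2: 0.8481. small bivalves: 0.643 < 0.8481 → exclude; stop.
Optimal diet: barnacles, tube worms — 2 of 4 types.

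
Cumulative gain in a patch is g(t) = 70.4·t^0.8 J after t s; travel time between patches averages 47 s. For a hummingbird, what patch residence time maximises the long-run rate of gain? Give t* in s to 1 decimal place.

Maximise g(t)/(T+t): set derivative to zero → g'(t)(T+t) = g(t).
g'(t) = 0.8·70.4·t^-0.2. Setting 0.8·70.4·t^-0.2 = 70.4·t^0.8/(47+t) gives 0.8(47+t) = t, so 0.20·t = 0.8×47.
t* = 0.8×47/0.20 = 188 s.

188.0 s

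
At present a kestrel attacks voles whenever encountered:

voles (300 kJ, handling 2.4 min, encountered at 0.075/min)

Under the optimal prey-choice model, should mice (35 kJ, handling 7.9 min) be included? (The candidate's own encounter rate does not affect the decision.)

On voles alone, R = ΣλE/(1+Σλh) = 22.5/1.18 = 19.07 kJ/min.
Profitability of mice: 35/7.9 = 4.43 kJ/min.
Since 4.43 < R, time spent handling mice is better spent searching.

No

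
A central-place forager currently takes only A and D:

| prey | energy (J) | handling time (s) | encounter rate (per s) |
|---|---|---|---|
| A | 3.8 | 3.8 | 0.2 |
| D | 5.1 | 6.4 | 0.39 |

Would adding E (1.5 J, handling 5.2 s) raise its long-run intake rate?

Current rate: (0.2×3.8 + 0.39×5.1)/(1 + 0.2×3.8 + 0.39×6.4) = 0.6459 J/s.
E: E/h = 1.5/5.2 = 0.2885 J/s.
Since 0.2885 < R, time spent handling E is better spent searching.

No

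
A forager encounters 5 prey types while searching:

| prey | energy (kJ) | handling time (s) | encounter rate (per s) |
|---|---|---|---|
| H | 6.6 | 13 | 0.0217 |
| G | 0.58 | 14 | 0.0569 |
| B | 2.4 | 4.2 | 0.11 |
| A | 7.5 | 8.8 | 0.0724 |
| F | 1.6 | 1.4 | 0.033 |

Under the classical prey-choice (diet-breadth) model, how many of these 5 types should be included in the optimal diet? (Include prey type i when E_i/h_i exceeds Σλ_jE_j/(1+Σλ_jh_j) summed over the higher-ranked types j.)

4

E/h in descending order: F 1.14, A 0.852, B 0.571, H 0.508, G 0.0414 kJ/s. The optimal diet is the largest prefix of this list for which every included type satisfies E_i/h_i > R on the types above it.
Rate on top 1: 0.05047. A: 0.852 > 0.05047 → include.
Rate on top 2: 0.3539. B: 0.571 > 0.3539 → include.
Rate on top 3: 0.4008. H: 0.508 > 0.4008 → include.
Rate on top 4: 0.4132. G: 0.0414 < 0.4132 → exclude; stop.
Optimal diet: F, A, B, H — 4 of 5 types.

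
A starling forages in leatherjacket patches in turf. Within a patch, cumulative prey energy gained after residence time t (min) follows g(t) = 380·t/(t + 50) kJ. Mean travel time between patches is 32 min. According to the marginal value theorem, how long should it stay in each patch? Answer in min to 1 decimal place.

By the marginal value theorem, leave when the instantaneous gain rate g'(t) equals the habitat-wide average g(t)/(T + t).
g'(t) = 380·50/(t + 50)². Setting 380·50/(t+50)² = 380t/[(t+50)(32+t)] gives 50(32+t) = t(t+50), so t² = 50×32 = 1600.
t* = √1600 = 40 min.

40.0 min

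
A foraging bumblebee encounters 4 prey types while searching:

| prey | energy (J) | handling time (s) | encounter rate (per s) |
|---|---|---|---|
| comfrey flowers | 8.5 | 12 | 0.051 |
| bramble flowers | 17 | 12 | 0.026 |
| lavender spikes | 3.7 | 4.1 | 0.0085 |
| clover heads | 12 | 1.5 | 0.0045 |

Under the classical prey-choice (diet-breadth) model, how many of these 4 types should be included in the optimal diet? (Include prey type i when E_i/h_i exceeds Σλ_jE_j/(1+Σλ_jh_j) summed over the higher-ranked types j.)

Rank by E/h (J/s): clover heads 8, bramble flowers 1.42, lavender spikes 0.902, comfrey flowers 0.708. Include each in turn until the next type's E/h falls below the running intake rate.
Rate on top 1: 0.05364. bramble flowers: 1.42 > 0.05364 → include.
Rate on top 2: 0.3761. lavender spikes: 0.902 > 0.3761 → include.
Rate on top 3: 0.3897. comfrey flowers: 0.708 > 0.3897 → include.
Optimal diet: clover heads, bramble flowers, lavender spikes, comfrey flowers — 4 of 4 types.

4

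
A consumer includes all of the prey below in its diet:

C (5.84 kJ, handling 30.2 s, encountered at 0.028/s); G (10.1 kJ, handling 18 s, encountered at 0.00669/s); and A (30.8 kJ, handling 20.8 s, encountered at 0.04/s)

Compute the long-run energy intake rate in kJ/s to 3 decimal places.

Energy encountered per unit search time: 0.028×5.84 + 0.00669×10.1 + 0.04×30.8 = 1.463 kJ/s.
Handling time per unit search time: 0.028×30.2 + 0.00669×18 + 0.04×20.8 = 1.798.
Rate = 1.463/(1 + 1.798) = 0.5229 kJ/s.

0.523 kJ/s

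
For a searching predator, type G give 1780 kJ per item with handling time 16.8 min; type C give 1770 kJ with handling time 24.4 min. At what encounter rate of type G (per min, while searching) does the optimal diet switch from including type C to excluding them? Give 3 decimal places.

0.129 per min

Drop type C once their profitability E₂/h₂ falls below the rate achievable on type G alone: E₂/h₂ = λE₁/(1 + λh₁).
Solve for λ: λE₁h₂ = E₂(1 + λh₁) → λ(E₁h₂ − E₂h₁) = E₂ → λ = E₂/(E₁h₂ − E₂h₁).
λ = 1770/(1780×24.4 − 1770×16.8) = 1770/1.37e+04 = 0.1292 per min.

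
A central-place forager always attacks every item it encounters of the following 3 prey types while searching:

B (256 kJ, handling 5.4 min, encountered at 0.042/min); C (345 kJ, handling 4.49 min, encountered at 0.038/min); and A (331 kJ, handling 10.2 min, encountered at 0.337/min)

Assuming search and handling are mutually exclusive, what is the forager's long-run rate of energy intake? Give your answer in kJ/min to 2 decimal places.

28.01 kJ/min

R = Σλ_iE_i / (1 + Σλ_ih_i)
Numerator: 0.042×256 + 0.038×345 + 0.337×331 = 135.4
Denominator: 1 + 0.042×5.4 + 0.038×4.49 + 0.337×10.2 = 4.835
R = 135.4/4.835 = 28.01 kJ/min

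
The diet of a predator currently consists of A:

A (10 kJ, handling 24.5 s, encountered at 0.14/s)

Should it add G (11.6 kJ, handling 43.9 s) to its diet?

No

Intake rate on the current diet: R = (0.14×10) / (1 + 0.14×24.5) = 1.4/4.43 = 0.316 kJ/s.
G: E/h = 11.6/43.9 = 0.2642 kJ/s.
Since 0.2642 < R, time spent handling G is better spent searching.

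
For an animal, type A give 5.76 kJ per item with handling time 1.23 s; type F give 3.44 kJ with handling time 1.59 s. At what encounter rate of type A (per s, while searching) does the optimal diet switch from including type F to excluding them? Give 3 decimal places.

The zero-one rule: include type F iff E₂/h₂ > λE₁/(1+λh₁). Equality gives the switch point.
λE₁h₂ = E₂ + λE₂h₁ ⇒ λ = E₂/(E₁h₂ − E₂h₁) = 3.44/(9.158 − 4.231) = 0.6982 per s.

0.698 per s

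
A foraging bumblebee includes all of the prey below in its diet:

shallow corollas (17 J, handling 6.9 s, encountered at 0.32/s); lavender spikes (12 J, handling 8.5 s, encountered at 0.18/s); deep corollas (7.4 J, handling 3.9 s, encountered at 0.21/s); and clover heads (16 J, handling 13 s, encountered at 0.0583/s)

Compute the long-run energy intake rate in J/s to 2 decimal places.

R = Σλ_iE_i / (1 + Σλ_ih_i)
Numerator: 0.32×17 + 0.18×12 + 0.21×7.4 + 0.0583×16 = 10.09
Denominator: 1 + 0.32×6.9 + 0.18×8.5 + 0.21×3.9 + 0.0583×13 = 6.315
R = 10.09/6.315 = 1.597 J/s

1.60 J/s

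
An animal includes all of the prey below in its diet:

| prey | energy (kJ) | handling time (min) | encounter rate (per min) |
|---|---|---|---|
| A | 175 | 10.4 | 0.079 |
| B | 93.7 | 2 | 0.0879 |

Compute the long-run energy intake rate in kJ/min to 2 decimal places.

11.04 kJ/min

Energy encountered per unit search time: 0.079×175 + 0.0879×93.7 = 22.06 kJ/min.
Handling time per unit search time: 0.079×10.4 + 0.0879×2 = 0.9974.
Rate = 22.06/(1 + 0.9974) = 11.04 kJ/min.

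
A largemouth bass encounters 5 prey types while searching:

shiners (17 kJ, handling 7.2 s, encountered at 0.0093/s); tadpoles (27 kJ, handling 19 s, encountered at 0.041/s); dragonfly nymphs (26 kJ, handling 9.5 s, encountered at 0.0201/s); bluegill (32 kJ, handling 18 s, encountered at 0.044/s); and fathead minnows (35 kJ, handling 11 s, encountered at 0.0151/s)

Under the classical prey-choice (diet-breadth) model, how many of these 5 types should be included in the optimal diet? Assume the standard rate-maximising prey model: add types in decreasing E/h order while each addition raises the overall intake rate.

5

E/h in descending order: fathead minnows 3.18, dragonfly nymphs 2.74, shiners 2.36, bluegill 1.78, tadpoles 1.42 kJ/s. The optimal diet is the largest prefix of this list for which every included type satisfies E_i/h_i > R on the types above it.
Rate on top 1: 0.4532. dragonfly nymphs: 2.74 > 0.4532 → include.
Rate on top 2: 0.7745. shiners: 2.36 > 0.7745 → include.
Rate on top 3: 0.8492. bluegill: 1.78 > 0.8492 → include.
Rate on top 4: 1.181. tadpoles: 1.42 > 1.181 → include.
Optimal diet: fathead minnows, dragonfly nymphs, shiners, bluegill, tadpoles — 5 of 5 types.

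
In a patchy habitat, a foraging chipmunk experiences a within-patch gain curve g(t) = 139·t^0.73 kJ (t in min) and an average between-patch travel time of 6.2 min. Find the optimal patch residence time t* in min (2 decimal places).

16.76 min

By the marginal value theorem, leave when the instantaneous gain rate g'(t) equals the habitat-wide average g(t)/(T + t).
g'(t) = 0.73·139·t^-0.27. Setting 0.73·139·t^-0.27 = 139·t^0.73/(6.2+t) gives 0.73(6.2+t) = t, so 0.27·t = 0.73×6.2.
t* = 0.73×6.2/0.27 = 16.76 min.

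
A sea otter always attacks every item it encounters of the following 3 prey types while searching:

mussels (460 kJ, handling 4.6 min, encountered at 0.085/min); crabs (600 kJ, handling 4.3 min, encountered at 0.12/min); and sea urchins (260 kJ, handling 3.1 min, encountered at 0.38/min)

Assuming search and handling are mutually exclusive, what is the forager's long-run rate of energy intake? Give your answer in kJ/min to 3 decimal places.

68.039 kJ/min

R = (0.085×460 + 0.12×600 + 0.38×260) / (1 + 0.085×4.6 + 0.12×4.3 + 0.38×3.1) = 209.9/3.085 = 68.04 kJ/min.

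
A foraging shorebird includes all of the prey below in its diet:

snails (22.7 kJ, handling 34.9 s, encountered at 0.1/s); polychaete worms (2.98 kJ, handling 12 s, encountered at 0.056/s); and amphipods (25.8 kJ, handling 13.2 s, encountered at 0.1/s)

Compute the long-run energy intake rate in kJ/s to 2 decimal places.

Energy encountered per unit search time: 0.1×22.7 + 0.056×2.98 + 0.1×25.8 = 5.017 kJ/s.
Handling time per unit search time: 0.1×34.9 + 0.056×12 + 0.1×13.2 = 5.482.
Rate = 5.017/(1 + 5.482) = 0.774 kJ/s.

0.77 kJ/s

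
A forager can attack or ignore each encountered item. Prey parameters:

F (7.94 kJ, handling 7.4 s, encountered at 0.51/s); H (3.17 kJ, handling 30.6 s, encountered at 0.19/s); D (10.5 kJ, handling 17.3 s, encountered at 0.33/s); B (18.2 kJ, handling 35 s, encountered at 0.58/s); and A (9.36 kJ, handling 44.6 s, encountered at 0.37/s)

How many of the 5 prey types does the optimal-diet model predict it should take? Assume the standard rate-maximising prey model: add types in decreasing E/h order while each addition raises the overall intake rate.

E/h in descending order: F 1.07, D 0.607, B 0.52, A 0.21, H 0.104 kJ/s. The optimal diet is the largest prefix of this list for which every included type satisfies E_i/h_i > R on the types above it.
Rate on top 1: 0.8482. D: 0.607 < 0.8482 → exclude; stop.
Optimal diet: F — 1 of 5 types.

1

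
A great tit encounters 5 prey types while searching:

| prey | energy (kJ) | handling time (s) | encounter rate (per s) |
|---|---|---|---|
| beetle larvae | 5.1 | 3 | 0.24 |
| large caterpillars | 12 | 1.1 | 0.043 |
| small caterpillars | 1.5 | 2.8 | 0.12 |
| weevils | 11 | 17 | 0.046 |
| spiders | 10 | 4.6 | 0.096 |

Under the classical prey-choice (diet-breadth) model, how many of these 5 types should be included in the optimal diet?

Rank by E/h (kJ/s): large caterpillars 10.9, spiders 2.17, beetle larvae 1.7, weevils 0.647, small caterpillars 0.536. Include each in turn until the next type's E/h falls below the running intake rate.
Rate on top 1: 0.4927. spiders: 2.17 > 0.4927 → include.
Rate on top 2: 0.9913. beetle larvae: 1.7 > 0.9913 → include.
Rate on top 3: 1.222. weevils: 0.647 < 1.222 → exclude; stop.
Optimal diet: large caterpillars, spiders, beetle larvae — 3 of 5 types.

3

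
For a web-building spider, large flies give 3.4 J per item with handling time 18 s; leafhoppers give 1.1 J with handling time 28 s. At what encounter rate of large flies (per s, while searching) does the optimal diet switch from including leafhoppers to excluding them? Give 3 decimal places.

Drop leafhoppers once their profitability E₂/h₂ falls below the rate achievable on large flies alone: E₂/h₂ = λE₁/(1 + λh₁).
Solve for λ: λE₁h₂ = E₂(1 + λh₁) → λ(E₁h₂ − E₂h₁) = E₂ → λ = E₂/(E₁h₂ − E₂h₁).
λ = 1.1/(3.4×28 − 1.1×18) = 1.1/75.4 = 0.01459 per s.

0.015 per s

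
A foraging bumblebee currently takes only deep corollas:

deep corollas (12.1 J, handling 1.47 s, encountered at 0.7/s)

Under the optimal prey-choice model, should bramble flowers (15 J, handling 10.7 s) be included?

Intake rate on the current diet: R = (0.7×12.1) / (1 + 0.7×1.47) = 8.47/2.029 = 4.174 J/s.
Profitability of bramble flowers: 15/10.7 = 1.402 J/s.
Since 1.402 < R, time spent handling bramble flowers is better spent searching.

No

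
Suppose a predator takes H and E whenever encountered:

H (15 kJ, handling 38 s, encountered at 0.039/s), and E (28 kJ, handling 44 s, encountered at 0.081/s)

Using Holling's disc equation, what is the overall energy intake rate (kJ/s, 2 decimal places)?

0.47 kJ/s

R = Σλ_iE_i / (1 + Σλ_ih_i)
Numerator: 0.039×15 + 0.081×28 = 2.853
Denominator: 1 + 0.039×38 + 0.081×44 = 6.046
R = 2.853/6.046 = 0.4719 kJ/s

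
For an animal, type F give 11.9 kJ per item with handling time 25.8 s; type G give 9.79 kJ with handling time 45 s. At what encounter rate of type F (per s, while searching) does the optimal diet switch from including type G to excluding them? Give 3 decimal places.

0.035 per s

At the threshold, the rate on type F alone equals the profitability of type G: λ·11.9/(1 + λ·25.8) = 9.79/45 = 0.2176.
Rearranging, λ(11.9 − 0.2176×25.8) = 0.2176, so λ = 0.2176/6.287 = 0.0346 per s.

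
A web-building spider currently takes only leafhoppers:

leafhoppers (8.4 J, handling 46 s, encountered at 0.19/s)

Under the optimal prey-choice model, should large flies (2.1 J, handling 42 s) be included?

No

Current rate: (0.19×8.4)/(1 + 0.19×46) = 0.1639 J/s.
Profitability of large flies: 2.1/42 = 0.05 J/s.
0.05 < 0.1639, so adding large flies would lower the average — exclude it.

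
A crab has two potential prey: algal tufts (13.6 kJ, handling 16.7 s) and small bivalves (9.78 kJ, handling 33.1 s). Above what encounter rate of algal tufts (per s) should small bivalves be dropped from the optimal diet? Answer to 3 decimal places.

0.034 per s

At the threshold, the rate on algal tufts alone equals the profitability of small bivalves: λ·13.6/(1 + λ·16.7) = 9.78/33.1 = 0.2955.
Rearranging, λ(13.6 − 0.2955×16.7) = 0.2955, so λ = 0.2955/8.666 = 0.0341 per s.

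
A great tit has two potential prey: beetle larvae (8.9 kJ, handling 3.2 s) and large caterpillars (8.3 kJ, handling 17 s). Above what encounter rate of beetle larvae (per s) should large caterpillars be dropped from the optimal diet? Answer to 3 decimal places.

Drop large caterpillars once their profitability E₂/h₂ falls below the rate achievable on beetle larvae alone: E₂/h₂ = λE₁/(1 + λh₁).
Solve for λ: λE₁h₂ = E₂(1 + λh₁) → λ(E₁h₂ − E₂h₁) = E₂ → λ = E₂/(E₁h₂ − E₂h₁).
λ = 8.3/(8.9×17 − 8.3×3.2) = 8.3/124.7 = 0.06654 per s.

0.067 per s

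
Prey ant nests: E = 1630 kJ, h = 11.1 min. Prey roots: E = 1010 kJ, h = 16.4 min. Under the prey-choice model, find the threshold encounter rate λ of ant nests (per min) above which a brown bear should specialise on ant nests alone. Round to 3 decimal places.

Drop roots once their profitability E₂/h₂ falls below the rate achievable on ant nests alone: E₂/h₂ = λE₁/(1 + λh₁).
Solve for λ: λE₁h₂ = E₂(1 + λh₁) → λ(E₁h₂ − E₂h₁) = E₂ → λ = E₂/(E₁h₂ − E₂h₁).
λ = 1010/(1630×16.4 − 1010×11.1) = 1010/1.552e+04 = 0.06507 per min.

0.065 per min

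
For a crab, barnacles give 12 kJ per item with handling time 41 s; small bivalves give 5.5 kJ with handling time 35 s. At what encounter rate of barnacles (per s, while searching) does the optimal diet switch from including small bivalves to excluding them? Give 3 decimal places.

Drop small bivalves once their profitability E₂/h₂ falls below the rate achievable on barnacles alone: E₂/h₂ = λE₁/(1 + λh₁).
Solve for λ: λE₁h₂ = E₂(1 + λh₁) → λ(E₁h₂ − E₂h₁) = E₂ → λ = E₂/(E₁h₂ − E₂h₁).
λ = 5.5/(12×35 − 5.5×41) = 5.5/194.5 = 0.02828 per s.

0.028 per s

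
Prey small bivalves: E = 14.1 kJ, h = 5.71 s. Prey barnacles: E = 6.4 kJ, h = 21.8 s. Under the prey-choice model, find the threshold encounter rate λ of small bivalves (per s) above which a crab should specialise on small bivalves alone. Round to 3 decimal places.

Drop barnacles once their profitability E₂/h₂ falls below the rate achievable on small bivalves alone: E₂/h₂ = λE₁/(1 + λh₁).
Solve for λ: λE₁h₂ = E₂(1 + λh₁) → λ(E₁h₂ − E₂h₁) = E₂ → λ = E₂/(E₁h₂ − E₂h₁).
λ = 6.4/(14.1×21.8 − 6.4×5.71) = 6.4/270.8 = 0.02363 per s.

0.024 per s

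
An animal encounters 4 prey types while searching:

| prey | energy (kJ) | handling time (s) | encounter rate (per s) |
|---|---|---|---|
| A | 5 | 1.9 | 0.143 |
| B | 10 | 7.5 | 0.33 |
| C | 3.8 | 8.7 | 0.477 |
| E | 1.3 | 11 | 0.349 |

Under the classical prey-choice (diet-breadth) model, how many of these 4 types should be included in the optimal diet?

2

E/h in descending order: A 2.63, B 1.33, C 0.437, E 0.118 kJ/s. The optimal diet is the largest prefix of this list for which every included type satisfies E_i/h_i > R on the types above it.
Rate on top 1: 0.5622. B: 1.33 > 0.5622 → include.
Rate on top 2: 1.072. C: 0.437 < 1.072 → exclude; stop.
Optimal diet: A, B — 2 of 4 types.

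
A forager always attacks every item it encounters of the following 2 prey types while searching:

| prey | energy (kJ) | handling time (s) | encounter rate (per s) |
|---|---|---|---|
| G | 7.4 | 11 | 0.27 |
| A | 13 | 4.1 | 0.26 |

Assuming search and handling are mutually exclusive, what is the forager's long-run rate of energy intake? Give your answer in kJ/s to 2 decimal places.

R = (0.27×7.4 + 0.26×13) / (1 + 0.27×11 + 0.26×4.1) = 5.378/5.036 = 1.068 kJ/s.

1.07 kJ/s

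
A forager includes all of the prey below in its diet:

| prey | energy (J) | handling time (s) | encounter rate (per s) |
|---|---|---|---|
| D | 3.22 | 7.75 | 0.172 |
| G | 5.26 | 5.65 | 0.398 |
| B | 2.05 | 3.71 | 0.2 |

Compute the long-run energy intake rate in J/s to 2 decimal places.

0.57 J/s

R = (0.172×3.22 + 0.398×5.26 + 0.2×2.05) / (1 + 0.172×7.75 + 0.398×5.65 + 0.2×3.71) = 3.057/5.324 = 0.5743 J/s.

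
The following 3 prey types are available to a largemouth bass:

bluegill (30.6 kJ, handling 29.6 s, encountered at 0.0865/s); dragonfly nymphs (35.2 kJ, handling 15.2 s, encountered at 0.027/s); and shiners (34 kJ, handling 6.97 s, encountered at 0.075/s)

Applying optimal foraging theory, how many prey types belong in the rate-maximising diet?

Profitabilities (E/h, kJ/s): shiners 4.88, dragonfly nymphs 2.32, bluegill 1.03. Add prey in this order while the next type's profitability exceeds the intake rate on those already taken.
Rate on top 1: 1.675. dragonfly nymphs: 2.32 > 1.675 → include.
Rate on top 2: 1.811. bluegill: 1.03 < 1.811 → exclude; stop.
Optimal diet: shiners, dragonfly nymphs — 2 of 3 types.

2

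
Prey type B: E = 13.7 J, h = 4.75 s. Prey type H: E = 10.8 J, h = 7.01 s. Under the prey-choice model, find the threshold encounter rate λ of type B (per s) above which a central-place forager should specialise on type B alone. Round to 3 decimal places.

Drop type H once their profitability E₂/h₂ falls below the rate achievable on type B alone: E₂/h₂ = λE₁/(1 + λh₁).
Solve for λ: λE₁h₂ = E₂(1 + λh₁) → λ(E₁h₂ − E₂h₁) = E₂ → λ = E₂/(E₁h₂ − E₂h₁).
λ = 10.8/(13.7×7.01 − 10.8×4.75) = 10.8/44.74 = 0.2414 per s.

0.241 per s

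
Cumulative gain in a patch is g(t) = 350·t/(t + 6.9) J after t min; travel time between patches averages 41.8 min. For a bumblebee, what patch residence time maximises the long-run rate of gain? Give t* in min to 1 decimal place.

Maximise g(t)/(T+t): set derivative to zero → g'(t)(T+t) = g(t).
g'(t) = 350·6.9/(t + 6.9)². Setting 350·6.9/(t+6.9)² = 350t/[(t+6.9)(41.8+t)] gives 6.9(41.8+t) = t(t+6.9), so t² = 6.9×41.8 = 288.4.
t* = √288.4 = 16.98 min.

17.0 min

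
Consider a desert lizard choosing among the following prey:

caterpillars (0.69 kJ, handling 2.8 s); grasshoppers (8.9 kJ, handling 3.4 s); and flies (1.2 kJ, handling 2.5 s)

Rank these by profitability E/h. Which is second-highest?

flies

Profitability E/h (kJ/s): caterpillars = 0.69/2.8 = 0.246, grasshoppers = 8.9/3.4 = 2.62, flies = 1.2/2.5 = 0.48.
Ranked: grasshoppers > flies > caterpillars.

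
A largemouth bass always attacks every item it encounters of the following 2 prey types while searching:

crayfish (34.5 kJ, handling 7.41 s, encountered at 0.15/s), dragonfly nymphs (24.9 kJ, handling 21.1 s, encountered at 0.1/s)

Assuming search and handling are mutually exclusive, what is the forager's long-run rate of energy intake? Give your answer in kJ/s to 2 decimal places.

1.82 kJ/s

R = Σλ_iE_i / (1 + Σλ_ih_i)
Numerator: 0.15×34.5 + 0.1×24.9 = 7.665
Denominator: 1 + 0.15×7.41 + 0.1×21.1 = 4.222
R = 7.665/4.222 = 1.816 kJ/s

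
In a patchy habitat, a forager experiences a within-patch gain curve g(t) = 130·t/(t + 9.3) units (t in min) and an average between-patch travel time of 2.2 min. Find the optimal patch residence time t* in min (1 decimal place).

4.5 min

Maximise g(t)/(T+t): set derivative to zero → g'(t)(T+t) = g(t).
g'(t) = 130·9.3/(t + 9.3)². Setting 130·9.3/(t+9.3)² = 130t/[(t+9.3)(2.2+t)] gives 9.3(2.2+t) = t(t+9.3), so t² = 9.3×2.2 = 20.46.
t* = √20.46 = 4.523 min.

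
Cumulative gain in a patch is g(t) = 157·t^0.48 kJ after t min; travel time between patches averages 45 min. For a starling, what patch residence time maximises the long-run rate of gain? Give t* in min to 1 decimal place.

41.5 min

Maximise g(t)/(T+t): set derivative to zero → g'(t)(T+t) = g(t).
g'(t) = 0.48·157·t^-0.52. Setting 0.48·157·t^-0.52 = 157·t^0.48/(45+t) gives 0.48(45+t) = t, so 0.52·t = 0.48×45.
t* = 0.48×45/0.52 = 41.54 min.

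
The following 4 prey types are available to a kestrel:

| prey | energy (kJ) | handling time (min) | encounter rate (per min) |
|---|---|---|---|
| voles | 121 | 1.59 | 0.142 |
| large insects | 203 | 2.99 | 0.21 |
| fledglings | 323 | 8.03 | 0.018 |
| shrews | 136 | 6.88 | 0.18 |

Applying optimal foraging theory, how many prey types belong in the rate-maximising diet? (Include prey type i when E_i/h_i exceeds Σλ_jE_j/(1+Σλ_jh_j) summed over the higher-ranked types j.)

E/h in descending order: voles 76.1, large insects 67.9, fledglings 40.2, shrews 19.8 kJ/min. The optimal diet is the largest prefix of this list for which every included type satisfies E_i/h_i > R on the types above it.
Rate on top 1: 14.02. large insects: 67.9 > 14.02 → include.
Rate on top 2: 32.27. fledglings: 40.2 > 32.27 → include.
Rate on top 3: 32.84. shrews: 19.8 < 32.84 → exclude; stop.
Optimal diet: voles, large insects, fledglings — 3 of 4 types.

3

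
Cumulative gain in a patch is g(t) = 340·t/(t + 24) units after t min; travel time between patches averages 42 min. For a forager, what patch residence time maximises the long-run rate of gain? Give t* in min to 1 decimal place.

Maximise g(t)/(T+t): set derivative to zero → g'(t)(T+t) = g(t).
g'(t) = 340·24/(t + 24)². Setting 340·24/(t+24)² = 340t/[(t+24)(42+t)] gives 24(42+t) = t(t+24), so t² = 24×42 = 1008.
t* = √1008 = 31.75 min.

31.7 min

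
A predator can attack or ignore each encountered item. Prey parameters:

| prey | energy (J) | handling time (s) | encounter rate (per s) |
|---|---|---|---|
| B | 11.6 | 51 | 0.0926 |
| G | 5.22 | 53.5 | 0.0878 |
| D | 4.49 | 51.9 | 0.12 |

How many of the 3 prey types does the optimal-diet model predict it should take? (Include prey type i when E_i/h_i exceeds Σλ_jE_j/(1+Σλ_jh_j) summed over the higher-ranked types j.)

Rank by E/h (J/s): B 0.227, G 0.0976, D 0.0865. Include each in turn until the next type's E/h falls below the running intake rate.
Rate on top 1: 0.1877. G: 0.0976 < 0.1877 → exclude; stop.
Optimal diet: B — 1 of 3 types.

1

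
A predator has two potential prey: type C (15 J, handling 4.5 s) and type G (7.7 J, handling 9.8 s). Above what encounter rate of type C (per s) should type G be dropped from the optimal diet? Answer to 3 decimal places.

At the threshold, the rate on type C alone equals the profitability of type G: λ·15/(1 + λ·4.5) = 7.7/9.8 = 0.7857.
Rearranging, λ(15 − 0.7857×4.5) = 0.7857, so λ = 0.7857/11.46 = 0.06854 per s.

0.069 per s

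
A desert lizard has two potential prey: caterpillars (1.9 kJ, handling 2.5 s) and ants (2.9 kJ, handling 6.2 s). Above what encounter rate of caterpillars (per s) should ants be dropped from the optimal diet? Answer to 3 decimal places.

0.640 per s

Drop ants once their profitability E₂/h₂ falls below the rate achievable on caterpillars alone: E₂/h₂ = λE₁/(1 + λh₁).
Solve for λ: λE₁h₂ = E₂(1 + λh₁) → λ(E₁h₂ − E₂h₁) = E₂ → λ = E₂/(E₁h₂ − E₂h₁).
λ = 2.9/(1.9×6.2 − 2.9×2.5) = 2.9/4.53 = 0.6402 per s.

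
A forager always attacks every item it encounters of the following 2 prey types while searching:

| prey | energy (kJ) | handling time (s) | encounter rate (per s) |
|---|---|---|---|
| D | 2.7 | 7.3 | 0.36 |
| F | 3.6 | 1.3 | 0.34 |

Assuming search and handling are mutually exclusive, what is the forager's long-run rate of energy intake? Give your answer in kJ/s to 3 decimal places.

R = (0.36×2.7 + 0.34×3.6) / (1 + 0.36×7.3 + 0.34×1.3) = 2.196/4.07 = 0.5396 kJ/s.

0.540 kJ/s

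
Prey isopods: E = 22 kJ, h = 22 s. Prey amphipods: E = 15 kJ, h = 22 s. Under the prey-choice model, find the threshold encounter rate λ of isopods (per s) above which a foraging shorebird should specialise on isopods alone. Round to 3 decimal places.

Drop amphipods once their profitability E₂/h₂ falls below the rate achievable on isopods alone: E₂/h₂ = λE₁/(1 + λh₁).
Solve for λ: λE₁h₂ = E₂(1 + λh₁) → λ(E₁h₂ − E₂h₁) = E₂ → λ = E₂/(E₁h₂ − E₂h₁).
λ = 15/(22×22 − 15×22) = 15/154 = 0.0974 per s.

0.097 per s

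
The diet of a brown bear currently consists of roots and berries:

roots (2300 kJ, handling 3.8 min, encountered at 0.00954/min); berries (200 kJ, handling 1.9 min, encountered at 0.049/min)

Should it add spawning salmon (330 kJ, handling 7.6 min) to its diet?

Yes

Intake rate on the current diet: R = (0.00954×2300 + 0.049×200) / (1 + 0.00954×3.8 + 0.049×1.9) = 31.74/1.129 = 28.11 kJ/min.
spawning salmon: E/h = 330/7.6 = 43.42 kJ/min.
43.42 > 28.11, so adding spawning salmon raises the average — include it.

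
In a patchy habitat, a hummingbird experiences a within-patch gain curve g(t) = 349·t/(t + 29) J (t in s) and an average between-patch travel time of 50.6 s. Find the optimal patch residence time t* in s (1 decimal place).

38.3 s

By the marginal value theorem, leave when the instantaneous gain rate g'(t) equals the habitat-wide average g(t)/(T + t).
g'(t) = 349·29/(t + 29)². Setting 349·29/(t+29)² = 349t/[(t+29)(50.6+t)] gives 29(50.6+t) = t(t+29), so t² = 29×50.6 = 1467.
t* = √1467 = 38.31 s.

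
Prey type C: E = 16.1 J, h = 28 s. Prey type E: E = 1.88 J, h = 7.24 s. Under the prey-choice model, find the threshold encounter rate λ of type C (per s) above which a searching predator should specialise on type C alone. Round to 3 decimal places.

0.029 per s

At the threshold, the rate on type C alone equals the profitability of type E: λ·16.1/(1 + λ·28) = 1.88/7.24 = 0.2597.
Rearranging, λ(16.1 − 0.2597×28) = 0.2597, so λ = 0.2597/8.829 = 0.02941 per s.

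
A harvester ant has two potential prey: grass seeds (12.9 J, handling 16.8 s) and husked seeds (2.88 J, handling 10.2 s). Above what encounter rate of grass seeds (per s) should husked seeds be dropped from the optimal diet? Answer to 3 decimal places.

0.035 per s

Drop husked seeds once their profitability E₂/h₂ falls below the rate achievable on grass seeds alone: E₂/h₂ = λE₁/(1 + λh₁).
Solve for λ: λE₁h₂ = E₂(1 + λh₁) → λ(E₁h₂ − E₂h₁) = E₂ → λ = E₂/(E₁h₂ − E₂h₁).
λ = 2.88/(12.9×10.2 − 2.88×16.8) = 2.88/83.2 = 0.03462 per s.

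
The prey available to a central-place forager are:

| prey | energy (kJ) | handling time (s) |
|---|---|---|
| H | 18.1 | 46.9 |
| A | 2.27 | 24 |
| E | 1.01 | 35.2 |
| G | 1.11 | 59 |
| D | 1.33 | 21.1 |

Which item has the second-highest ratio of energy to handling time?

A

Profitability E/h (kJ/s): H = 18.1/46.9 = 0.386, A = 2.27/24 = 0.0946, E = 1.01/35.2 = 0.0287, G = 1.11/59 = 0.0188, D = 1.33/21.1 = 0.063.
Ranked: H > A > D > E > G.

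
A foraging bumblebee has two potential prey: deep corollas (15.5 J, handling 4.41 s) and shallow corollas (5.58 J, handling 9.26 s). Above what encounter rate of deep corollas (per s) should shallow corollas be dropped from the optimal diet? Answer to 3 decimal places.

0.047 per s

The zero-one rule: include shallow corollas iff E₂/h₂ > λE₁/(1+λh₁). Equality gives the switch point.
λE₁h₂ = E₂ + λE₂h₁ ⇒ λ = E₂/(E₁h₂ − E₂h₁) = 5.58/(143.5 − 24.61) = 0.04692 per s.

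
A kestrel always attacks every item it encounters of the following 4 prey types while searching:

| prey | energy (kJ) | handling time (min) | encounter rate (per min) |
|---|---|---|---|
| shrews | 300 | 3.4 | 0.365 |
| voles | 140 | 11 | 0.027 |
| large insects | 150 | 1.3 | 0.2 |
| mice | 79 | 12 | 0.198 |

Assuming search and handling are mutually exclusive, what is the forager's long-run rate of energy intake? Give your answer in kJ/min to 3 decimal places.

30.716 kJ/min

R = (0.365×300 + 0.027×140 + 0.2×150 + 0.198×79) / (1 + 0.365×3.4 + 0.027×11 + 0.2×1.3 + 0.198×12) = 158.9/5.174 = 30.72 kJ/min.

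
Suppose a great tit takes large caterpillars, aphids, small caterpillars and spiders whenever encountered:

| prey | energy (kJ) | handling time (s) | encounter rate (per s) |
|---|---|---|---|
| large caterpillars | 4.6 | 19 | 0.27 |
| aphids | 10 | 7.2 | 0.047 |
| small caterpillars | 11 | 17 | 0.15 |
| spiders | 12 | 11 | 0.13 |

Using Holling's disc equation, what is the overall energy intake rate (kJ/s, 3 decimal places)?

R = Σλ_iE_i / (1 + Σλ_ih_i)
Numerator: 0.27×4.6 + 0.047×10 + 0.15×11 + 0.13×12 = 4.922
Denominator: 1 + 0.27×19 + 0.047×7.2 + 0.15×17 + 0.13×11 = 10.45
R = 4.922/10.45 = 0.4711 kJ/s

0.471 kJ/s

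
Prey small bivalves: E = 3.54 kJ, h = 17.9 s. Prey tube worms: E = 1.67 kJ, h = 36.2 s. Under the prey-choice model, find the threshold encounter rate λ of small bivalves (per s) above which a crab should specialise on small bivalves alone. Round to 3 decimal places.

The zero-one rule: include tube worms iff E₂/h₂ > λE₁/(1+λh₁). Equality gives the switch point.
λE₁h₂ = E₂ + λE₂h₁ ⇒ λ = E₂/(E₁h₂ − E₂h₁) = 1.67/(128.1 − 29.89) = 0.017 per s.

0.017 per s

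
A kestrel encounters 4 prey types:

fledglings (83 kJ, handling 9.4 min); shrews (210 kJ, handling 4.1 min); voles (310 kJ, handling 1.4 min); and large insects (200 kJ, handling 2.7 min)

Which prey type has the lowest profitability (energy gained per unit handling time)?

fledglings

In descending order of E/h:
voles: 310/1.4 = 221 kJ/min
large insects: 200/2.7 = 74.1 kJ/min
shrews: 210/4.1 = 51.2 kJ/min
fledglings: 83/9.4 = 8.83 kJ/min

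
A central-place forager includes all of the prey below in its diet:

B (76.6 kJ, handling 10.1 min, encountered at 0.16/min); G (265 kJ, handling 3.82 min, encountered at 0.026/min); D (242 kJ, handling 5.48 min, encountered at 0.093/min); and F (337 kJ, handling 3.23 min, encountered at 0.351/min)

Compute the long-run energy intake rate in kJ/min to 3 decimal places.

36.694 kJ/min

R = (0.16×76.6 + 0.026×265 + 0.093×242 + 0.351×337) / (1 + 0.16×10.1 + 0.026×3.82 + 0.093×5.48 + 0.351×3.23) = 159.9/4.359 = 36.69 kJ/min.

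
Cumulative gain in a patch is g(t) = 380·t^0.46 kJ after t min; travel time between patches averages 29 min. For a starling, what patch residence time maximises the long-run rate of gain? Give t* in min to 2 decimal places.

24.70 min

Maximise g(t)/(T+t): set derivative to zero → g'(t)(T+t) = g(t).
g'(t) = 0.46·380·t^-0.54. Setting 0.46·380·t^-0.54 = 380·t^0.46/(29+t) gives 0.46(29+t) = t, so 0.54·t = 0.46×29.
t* = 0.46×29/0.54 = 24.7 min.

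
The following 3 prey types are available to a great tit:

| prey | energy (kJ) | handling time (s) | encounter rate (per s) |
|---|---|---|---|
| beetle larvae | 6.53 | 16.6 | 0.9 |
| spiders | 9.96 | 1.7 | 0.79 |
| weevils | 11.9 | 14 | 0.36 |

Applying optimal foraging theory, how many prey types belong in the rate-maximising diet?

Rank by E/h (kJ/s): spiders 5.86, weevils 0.85, beetle larvae 0.393. Include each in turn until the next type's E/h falls below the running intake rate.
Rate on top 1: 3.358. weevils: 0.85 < 3.358 → exclude; stop.
Optimal diet: spiders — 1 of 3 types.

1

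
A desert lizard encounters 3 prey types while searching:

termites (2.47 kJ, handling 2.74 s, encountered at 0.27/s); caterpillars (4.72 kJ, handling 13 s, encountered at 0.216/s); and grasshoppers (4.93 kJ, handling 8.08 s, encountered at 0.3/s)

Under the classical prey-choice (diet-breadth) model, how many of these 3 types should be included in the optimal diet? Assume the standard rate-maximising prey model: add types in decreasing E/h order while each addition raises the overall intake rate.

2

Rank by E/h (kJ/s): termites 0.901, grasshoppers 0.61, caterpillars 0.363. Include each in turn until the next type's E/h falls below the running intake rate.
Rate on top 1: 0.3833. grasshoppers: 0.61 > 0.3833 → include.
Rate on top 2: 0.5154. caterpillars: 0.363 < 0.5154 → exclude; stop.
Optimal diet: termites, grasshoppers — 2 of 3 types.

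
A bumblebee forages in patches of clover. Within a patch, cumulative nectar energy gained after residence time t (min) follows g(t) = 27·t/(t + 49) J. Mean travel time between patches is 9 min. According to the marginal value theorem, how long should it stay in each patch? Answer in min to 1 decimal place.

Optimal t* satisfies g'(t*) = g(t*)/(T + t*).
g'(t) = 27·49/(t + 49)². Setting 27·49/(t+49)² = 27t/[(t+49)(9+t)] gives 49(9+t) = t(t+49), so t² = 49×9 = 441.
t* = √441 = 21 min.

21.0 min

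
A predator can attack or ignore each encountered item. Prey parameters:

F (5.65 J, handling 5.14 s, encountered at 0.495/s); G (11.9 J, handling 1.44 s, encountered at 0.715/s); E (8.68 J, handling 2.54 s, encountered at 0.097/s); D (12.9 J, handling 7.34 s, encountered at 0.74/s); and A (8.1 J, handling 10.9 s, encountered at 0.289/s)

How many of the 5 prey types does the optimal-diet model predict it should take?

1

Rank by E/h (J/s): G 8.26, E 3.42, D 1.76, F 1.1, A 0.743. Include each in turn until the next type's E/h falls below the running intake rate.
Rate on top 1: 4.192. E: 3.42 < 4.192 → exclude; stop.
Optimal diet: G — 1 of 5 types.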